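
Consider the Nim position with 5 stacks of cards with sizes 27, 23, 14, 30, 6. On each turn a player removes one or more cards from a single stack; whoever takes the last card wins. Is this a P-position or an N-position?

Write each in binary and XOR column by column:
  11011  (27)
  10111  (23)
  01110  (14)
  11110  (30)
  00110  (6)
  -----
  11010  (26)
The nim-sum is 26 ≠ 0, so this is an N-position: the player to move can win.

N-position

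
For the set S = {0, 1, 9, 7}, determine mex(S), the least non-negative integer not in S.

2

The values 0, 1 are all present; 2 is the first non-negative integer missing from the set.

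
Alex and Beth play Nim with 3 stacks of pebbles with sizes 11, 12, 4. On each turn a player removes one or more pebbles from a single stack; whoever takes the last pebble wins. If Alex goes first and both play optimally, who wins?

Alex wins

Nim-sum: 11 XOR 12 XOR 4 = 3.
The nim-sum is 3 ≠ 0, so this is an N-position: the player to move can win; Alex has a winning move.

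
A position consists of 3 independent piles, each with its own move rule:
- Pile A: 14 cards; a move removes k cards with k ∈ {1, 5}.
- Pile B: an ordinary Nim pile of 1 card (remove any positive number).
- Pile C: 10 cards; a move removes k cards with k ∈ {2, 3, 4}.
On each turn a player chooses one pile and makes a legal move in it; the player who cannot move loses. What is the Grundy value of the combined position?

3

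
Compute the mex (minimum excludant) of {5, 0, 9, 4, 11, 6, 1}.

2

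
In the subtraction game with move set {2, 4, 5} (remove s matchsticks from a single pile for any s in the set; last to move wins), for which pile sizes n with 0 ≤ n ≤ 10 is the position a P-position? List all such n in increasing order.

0, 1, 7, 8

Grundy values for subtraction set {2, 4, 5}:
k:     0  1  2  3  4  5  6  7  8  9 10
g(k):  0  0  1  1  2  2  3  0  0  1  1
The P-positions (g = 0) in 0..10 are 0, 1, 7, 8.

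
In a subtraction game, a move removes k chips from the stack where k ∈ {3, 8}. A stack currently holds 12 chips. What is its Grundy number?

0

Build the Grundy sequence with g(k) = mex{g(k−s) : s ∈ {3, 8}, s ≤ k}:
k:     0  1  2  3  4  5  6  7  8  9 10 11 12
g(k):  0  0  0  1  1  1  0  0  2  1  1  0  0
So g(12) = 0.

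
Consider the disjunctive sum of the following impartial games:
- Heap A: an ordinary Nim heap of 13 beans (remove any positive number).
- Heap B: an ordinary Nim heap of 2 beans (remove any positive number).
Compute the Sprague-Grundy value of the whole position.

15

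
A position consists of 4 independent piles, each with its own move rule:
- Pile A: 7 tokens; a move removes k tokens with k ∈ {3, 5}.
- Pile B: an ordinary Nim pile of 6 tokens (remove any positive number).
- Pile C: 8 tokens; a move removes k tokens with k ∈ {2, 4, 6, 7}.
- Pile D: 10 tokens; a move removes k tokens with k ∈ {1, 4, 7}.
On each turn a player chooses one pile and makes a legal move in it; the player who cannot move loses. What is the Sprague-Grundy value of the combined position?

For pile A, compute g(0), g(1), … with moves {3, 5}:
g(0) = mex{} = 0
g(1) = mex{} = 0
g(2) = mex{} = 0
g(3) = mex{0} = 1
g(4) = mex{0} = 1
g(5) = mex{0} = 1
g(6) = mex{0,1} = 2
g(7) = mex{0,1} = 2
So g(7) = 2.
Pile B is a plain Nim pile of size 6, so its Grundy value is 6.
Build the Grundy sequence for pile C with g(k) = mex{g(k−s) : s ∈ {2, 4, 6, 7}, s ≤ k}:
g(0) = mex{} = 0
g(1) = mex{} = 0
g(2) = mex{0} = 1
g(3) = mex{0} = 1
g(4) = mex{0,1} = 2
g(5) = mex{0,1} = 2
g(6) = mex{0,1,2} = 3
g(7) = mex{0,1,2} = 3
g(8) = mex{0,1,2,3} = 4
So g(8) = 4.
Build the Grundy sequence for pile D with g(k) = mex{g(k−s) : s ∈ {1, 4, 7}, s ≤ k}:
k:     0  1  2  3  4  5  6  7  8  9 10
g(k):  0  1  0  1  2  0  1  2  0  1  0
So g(10) = 0.
By the Sprague-Grundy theorem, the Grundy value of a sum of independent games is the XOR of the component values.
Combined value = 2 ⊕ 6 ⊕ 4 ⊕ 0 = 0.

0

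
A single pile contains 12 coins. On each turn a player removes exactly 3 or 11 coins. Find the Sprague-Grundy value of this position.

Build the Grundy sequence with g(k) = mex{g(k−s) : s ∈ {3, 11}, s ≤ k}:
k:     0  1  2  3  4  5  6  7  8  9 10 11 12
g(k):  0  0  0  1  1  1  0  0  0  1  1  1  2
So g(12) = 2.

2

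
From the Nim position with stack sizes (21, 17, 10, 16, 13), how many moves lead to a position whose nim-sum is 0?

Write each in binary and XOR column by column:
  10101  (21)
  10001  (17)
  01010  (10)
  10000  (16)
  01101  (13)
  -----
  10011  (19)
The overall nim-sum is X = 19. A stack of size p has a winning move iff p XOR X < p (reduce it to p XOR X).
  21: 21 XOR 19 = 6 < 21 — winning move (to 6).
  17: 17 XOR 19 = 2 < 17 — winning move (to 2).
  10: 10 XOR 19 = 25 ≥ 10 — no move.
  16: 16 XOR 19 = 3 < 16 — winning move (to 3).
  13: 13 XOR 19 = 30 ≥ 13 — no move.
That gives 3 winning moves.

3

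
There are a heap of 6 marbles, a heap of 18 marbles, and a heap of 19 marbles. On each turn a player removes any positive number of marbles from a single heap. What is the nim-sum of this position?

Nim-sum: 6 XOR 18 XOR 19 = 7.

7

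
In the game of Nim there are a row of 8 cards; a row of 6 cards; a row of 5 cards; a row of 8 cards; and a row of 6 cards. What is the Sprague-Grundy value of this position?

5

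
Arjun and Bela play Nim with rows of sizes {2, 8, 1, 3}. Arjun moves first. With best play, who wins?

Bitwise XOR of the heap sizes:
  0010  (2)
  1000  (8)
  0001  (1)
  0011  (3)
  ----
  1000  (8)
The nim-sum is 8 ≠ 0, so this is an N-position: the player to move can win; Arjun has a winning move.

Arjun wins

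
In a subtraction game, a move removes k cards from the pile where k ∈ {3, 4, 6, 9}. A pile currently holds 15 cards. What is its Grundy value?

Compute g(0), g(1), … for moves {3, 4, 6, 9}:
k:     0  1  2  3  4  5  6  7  8  9 10 11 12 13 14 15
g(k):  0  0  0  1  1  1  2  2  2  3  3  3  0  0  0  1
So g(15) = 1.

1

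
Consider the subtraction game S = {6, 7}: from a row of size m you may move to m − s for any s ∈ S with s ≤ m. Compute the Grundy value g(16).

0

Grundy values for subtraction set {6, 7}:
k:     0  1  2  3  4  5  6  7  8  9 10 11 12 13 14 15 16
g(k):  0  0  0  0  0  0  1  1  1  1  1  1  2  0  0  0  0
So g(16) = 0.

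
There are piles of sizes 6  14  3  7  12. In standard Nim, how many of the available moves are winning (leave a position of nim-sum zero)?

0

Nim-sum: 6 ^ 14 ^ 3 ^ 7 ^ 12 = 0.
The nim-sum is already 0, so every move leaves a nonzero nim-sum — there are no winning moves.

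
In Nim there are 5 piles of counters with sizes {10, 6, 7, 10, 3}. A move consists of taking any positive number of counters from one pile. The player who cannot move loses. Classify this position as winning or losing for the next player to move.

Compute the nim-sum pairwise:
10 ^ 6 = 12
12 ^ 7 = 11
11 ^ 10 = 1
1 ^ 3 = 2
The nim-sum is 2 ≠ 0, so this is an N-position: the player to move can win.

Winning position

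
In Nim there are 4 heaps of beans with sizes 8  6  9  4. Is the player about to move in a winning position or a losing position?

Winning position

Nim-sum: 8 XOR 6 XOR 9 XOR 4 = 3.
The nim-sum is 3 ≠ 0, so this is an N-position: the player to move can win.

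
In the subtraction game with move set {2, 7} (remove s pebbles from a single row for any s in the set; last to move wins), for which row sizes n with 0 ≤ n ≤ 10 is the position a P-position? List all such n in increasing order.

Build the Grundy sequence with g(k) = mex{g(k−s) : s ∈ {2, 7}, s ≤ k}:
k:     0  1  2  3  4  5  6  7  8  9 10
g(k):  0  0  1  1  0  0  1  1  2  0  0
The P-positions (g = 0) in 0..10 are 0, 1, 4, 5, 9, 10.

0, 1, 4, 5, 9, 10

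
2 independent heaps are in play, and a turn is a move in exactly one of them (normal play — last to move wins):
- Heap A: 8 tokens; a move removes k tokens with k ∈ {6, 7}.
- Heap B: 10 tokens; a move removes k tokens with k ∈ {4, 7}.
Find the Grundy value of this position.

3

Build the Grundy sequence for heap A with g(k) = mex{g(k−s) : s ∈ {6, 7}, s ≤ k}:
k:     0  1  2  3  4  5  6  7  8
g(k):  0  0  0  0  0  0  1  1  1
So g(8) = 1.
Build the Grundy sequence for heap B with g(k) = mex{g(k−s) : s ∈ {4, 7}, s ≤ k}:
g(0) = mex{} = 0
g(1) = mex{} = 0
g(2) = mex{} = 0
g(3) = mex{} = 0
g(4) = mex{0} = 1
g(5) = mex{0} = 1
g(6) = mex{0} = 1
g(7) = mex{0} = 1
g(8) = mex{0,1} = 2
g(9) = mex{0,1} = 2
g(10) = mex{0,1} = 2
So g(10) = 2.
The value of a disjunctive sum is the nim-sum of the parts.
Combined value = 1 XOR 2 = 3.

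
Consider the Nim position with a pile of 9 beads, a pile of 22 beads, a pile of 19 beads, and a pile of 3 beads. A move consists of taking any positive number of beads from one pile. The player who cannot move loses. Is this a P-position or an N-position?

N-position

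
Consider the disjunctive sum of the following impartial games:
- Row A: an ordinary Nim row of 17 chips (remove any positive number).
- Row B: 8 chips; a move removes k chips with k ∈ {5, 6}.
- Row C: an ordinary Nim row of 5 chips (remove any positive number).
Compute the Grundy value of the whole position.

21

Row A is a plain Nim row of size 17, so its Grundy value is 17.
Grundy values for row B (subtraction set {5, 6}):
g(0) = mex{} = 0
g(1) = mex{} = 0
g(2) = mex{} = 0
g(3) = mex{} = 0
g(4) = mex{} = 0
g(5) = mex{0} = 1
g(6) = mex{0} = 1
g(7) = mex{0} = 1
g(8) = mex{0} = 1
So g(8) = 1.
Row C is a plain Nim row of size 5, so its Grundy value is 5.
By the Sprague-Grundy theorem, the Grundy value of a sum of independent games is the XOR of the component values.
Combined value = 17 ⊕ 1 ⊕ 5 = 21.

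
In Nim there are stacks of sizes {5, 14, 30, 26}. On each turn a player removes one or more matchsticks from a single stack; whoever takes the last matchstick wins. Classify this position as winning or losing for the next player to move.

Winning position

Write each in binary and XOR column by column:
  00101  (5)
  01110  (14)
  11110  (30)
  11010  (26)
  -----
  01111  (15)
The nim-sum is 15 ≠ 0, so this is an N-position: the player to move can win.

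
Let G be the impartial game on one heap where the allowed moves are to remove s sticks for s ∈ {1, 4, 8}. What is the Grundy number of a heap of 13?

1

Build the Grundy sequence with g(k) = mex{g(k−s) : s ∈ {1, 4, 8}, s ≤ k}:
g(0) = mex{} = 0
g(1) = mex{0} = 1
g(2) = mex{1} = 0
g(3) = mex{0} = 1
g(4) = mex{0,1} = 2
g(5) = mex{1,2} = 0
g(6) = mex{0} = 1
g(7) = mex{1} = 0
g(8) = mex{0,2} = 1
g(9) = mex{0,1} = 2
g(10) = mex{0,1,2} = 3
g(11) = mex{0,1,3} = 2
g(12) = mex{1,2} = 0
g(13) = mex{0,2} = 1
So g(13) = 1.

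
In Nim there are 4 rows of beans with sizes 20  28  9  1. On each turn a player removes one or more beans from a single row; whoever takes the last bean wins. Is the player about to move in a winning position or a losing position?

Losing position

Write each in binary and XOR column by column:
  10100  (20)
  11100  (28)
  01001  (9)
  00001  (1)
  -----
  00000  (0)
The nim-sum is 0, so this is a P-position: the player to move is in a losing position under optimal play.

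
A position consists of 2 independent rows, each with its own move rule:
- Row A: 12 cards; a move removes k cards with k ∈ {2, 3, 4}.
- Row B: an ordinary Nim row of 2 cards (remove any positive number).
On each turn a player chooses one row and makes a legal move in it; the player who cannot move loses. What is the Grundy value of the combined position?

2

Build the Grundy sequence for row A with g(k) = mex{g(k−s) : s ∈ {2, 3, 4}, s ≤ k}:
g(0) = mex{} = 0
g(1) = mex{} = 0
g(2) = mex{0} = 1
g(3) = mex{0} = 1
g(4) = mex{0,1} = 2
g(5) = mex{0,1} = 2
g(6) = mex{1,2} = 0
g(7) = mex{1,2} = 0
g(8) = mex{0,2} = 1
g(9) = mex{0,2} = 1
g(10) = mex{0,1} = 2
g(11) = mex{0,1} = 2
g(12) = mex{1,2} = 0
So g(12) = 0.
Row B is a plain Nim row of size 2, so its Grundy value is 2.
By the Sprague-Grundy theorem, the Grundy value of a sum of independent games is the XOR of the component values.
Combined value = 0 ⊕ 2 = 2.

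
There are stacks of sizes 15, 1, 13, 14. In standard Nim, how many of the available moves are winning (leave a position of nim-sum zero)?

Compute the nim-sum pairwise:
15 ^ 1 = 14
14 ^ 13 = 3
3 ^ 14 = 13
The overall nim-sum is X = 13. A stack of size p has a winning move iff p XOR X < p (reduce it to p XOR X).
  15: 15 XOR 13 = 2 < 15 — winning move (to 2).
  1: 1 XOR 13 = 12 ≥ 1 — no move.
  13: 13 XOR 13 = 0 < 13 — winning move (to 0).
  14: 14 XOR 13 = 3 < 14 — winning move (to 3).
That gives 3 winning moves.

3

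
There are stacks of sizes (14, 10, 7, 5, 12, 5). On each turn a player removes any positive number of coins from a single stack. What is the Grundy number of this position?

Write each in binary and XOR column by column:
  1110  (14)
  1010  (10)
  0111  (7)
  0101  (5)
  1100  (12)
  0101  (5)
  ----
  1111  (15)

15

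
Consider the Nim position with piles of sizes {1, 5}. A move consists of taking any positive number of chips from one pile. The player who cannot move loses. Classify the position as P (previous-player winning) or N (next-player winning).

N-position

Nim-sum: 1 XOR 5 = 4.
The nim-sum is 4 ≠ 0, so this is an N-position: the player to move can win.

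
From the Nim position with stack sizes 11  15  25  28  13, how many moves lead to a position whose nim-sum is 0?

5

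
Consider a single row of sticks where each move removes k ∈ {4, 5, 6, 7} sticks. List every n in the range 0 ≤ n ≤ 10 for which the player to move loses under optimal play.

0, 1, 2, 3

Build the Grundy sequence with g(k) = mex{g(k−s) : s ∈ {4, 5, 6, 7}, s ≤ k}:
k:     0  1  2  3  4  5  6  7  8  9 10
g(k):  0  0  0  0  1  1  1  1  2  2  2
The P-positions (g = 0) in 0..10 are 0, 1, 2, 3.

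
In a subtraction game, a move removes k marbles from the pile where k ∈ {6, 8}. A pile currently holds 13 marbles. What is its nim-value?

Build the Grundy sequence with g(k) = mex{g(k−s) : s ∈ {6, 8}, s ≤ k}:
g(0) = mex{} = 0
g(1) = mex{} = 0
g(2) = mex{} = 0
g(3) = mex{} = 0
g(4) = mex{} = 0
g(5) = mex{} = 0
g(6) = mex{0} = 1
g(7) = mex{0} = 1
g(8) = mex{0} = 1
g(9) = mex{0} = 1
g(10) = mex{0} = 1
g(11) = mex{0} = 1
g(12) = mex{0,1} = 2
g(13) = mex{0,1} = 2
So g(13) = 2.

2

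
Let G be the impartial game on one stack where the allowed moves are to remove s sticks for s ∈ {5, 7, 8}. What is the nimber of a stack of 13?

0

Build the Grundy sequence with g(k) = mex{g(k−s) : s ∈ {5, 7, 8}, s ≤ k}:
k:     0  1  2  3  4  5  6  7  8  9 10 11 12 13
g(k):  0  0  0  0  0  1  1  1  1  1  2  2  2  0
So g(13) = 0.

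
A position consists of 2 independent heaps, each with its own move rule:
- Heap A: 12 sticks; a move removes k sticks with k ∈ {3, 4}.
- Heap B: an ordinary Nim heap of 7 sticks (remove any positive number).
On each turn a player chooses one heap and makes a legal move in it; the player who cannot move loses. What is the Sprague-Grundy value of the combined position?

6

For heap A, compute g(0), g(1), … with moves {3, 4}:
k:     0  1  2  3  4  5  6  7  8  9 10 11 12
g(k):  0  0  0  1  1  1  2  0  0  0  1  1  1
So g(12) = 1.
Heap B is a plain Nim heap of size 7, so its Grundy value is 7.
The value of a disjunctive sum is the nim-sum of the parts.
Combined value = 1 XOR 7 = 6.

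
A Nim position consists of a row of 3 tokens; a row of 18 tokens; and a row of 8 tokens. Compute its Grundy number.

25

Compute the nim-sum pairwise:
3 ⊕ 18 = 17
17 ⊕ 8 = 25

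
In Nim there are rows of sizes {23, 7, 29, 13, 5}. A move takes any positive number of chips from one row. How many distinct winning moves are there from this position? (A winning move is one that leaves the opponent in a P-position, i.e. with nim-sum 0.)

Compute the nim-sum pairwise:
23 ⊕ 7 = 16
16 ⊕ 29 = 13
13 ⊕ 13 = 0
0 ⊕ 5 = 5
The overall nim-sum is X = 5. A row of size p has a winning move iff p XOR X < p (reduce it to p XOR X).
  23: 23 XOR 5 = 18 < 23 — winning move (to 18).
  7: 7 XOR 5 = 2 < 7 — winning move (to 2).
  29: 29 XOR 5 = 24 < 29 — winning move (to 24).
  13: 13 XOR 5 = 8 < 13 — winning move (to 8).
  5: 5 XOR 5 = 0 < 5 — winning move (to 0).
That gives 5 winning moves.

5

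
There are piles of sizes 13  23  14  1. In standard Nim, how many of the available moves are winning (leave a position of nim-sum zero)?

Write each in binary and XOR column by column:
  01101  (13)
  10111  (23)
  01110  (14)
  00001  (1)
  -----
  10101  (21)
The overall nim-sum is X = 21. A pile of size p has a winning move iff p XOR X < p (reduce it to p XOR X).
  13: 13 XOR 21 = 24 ≥ 13 — no move.
  23: 23 XOR 21 = 2 < 23 — winning move (to 2).
  14: 14 XOR 21 = 27 ≥ 14 — no move.
  1: 1 XOR 21 = 20 ≥ 1 — no move.
That gives 1 winning move.

1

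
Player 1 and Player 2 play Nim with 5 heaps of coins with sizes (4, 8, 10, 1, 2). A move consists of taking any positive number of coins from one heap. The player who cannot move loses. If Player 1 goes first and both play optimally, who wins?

Nim-sum: 4 ⊕ 8 ⊕ 10 ⊕ 1 ⊕ 2 = 5.
The nim-sum is 5 ≠ 0, so this is an N-position: the player to move can win; Player 1 has a winning move.

Player 1 wins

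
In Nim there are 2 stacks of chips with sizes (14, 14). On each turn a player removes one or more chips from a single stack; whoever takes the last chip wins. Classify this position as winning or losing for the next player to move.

Losing position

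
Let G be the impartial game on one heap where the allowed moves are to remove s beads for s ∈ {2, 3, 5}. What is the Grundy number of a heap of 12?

Build the Grundy sequence with g(k) = mex{g(k−s) : s ∈ {2, 3, 5}, s ≤ k}:
k:     0  1  2  3  4  5  6  7  8  9 10 11 12
g(k):  0  0  1  1  2  2  3  0  0  1  1  2  2
So g(12) = 2.

2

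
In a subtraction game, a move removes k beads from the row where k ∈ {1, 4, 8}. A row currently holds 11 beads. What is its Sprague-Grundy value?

Compute g(0), g(1), … for moves {1, 4, 8}:
g(0) = mex{} = 0
g(1) = mex{0} = 1
g(2) = mex{1} = 0
g(3) = mex{0} = 1
g(4) = mex{0,1} = 2
g(5) = mex{1,2} = 0
g(6) = mex{0} = 1
g(7) = mex{1} = 0
g(8) = mex{0,2} = 1
g(9) = mex{0,1} = 2
g(10) = mex{0,1,2} = 3
g(11) = mex{0,1,3} = 2
So g(11) = 2.

2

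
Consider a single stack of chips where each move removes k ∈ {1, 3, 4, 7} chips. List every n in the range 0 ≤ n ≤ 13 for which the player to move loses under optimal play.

Build the Grundy sequence with g(k) = mex{g(k−s) : s ∈ {1, 3, 4, 7}, s ≤ k}:
g(0) = mex{} = 0
g(1) = mex{0} = 1
g(2) = mex{1} = 0
g(3) = mex{0} = 1
g(4) = mex{0,1} = 2
g(5) = mex{0,1,2} = 3
g(6) = mex{0,1,3} = 2
g(7) = mex{0,1,2} = 3
g(8) = mex{1,2,3} = 0
g(9) = mex{0,2,3} = 1
g(10) = mex{1,2,3} = 0
g(11) = mex{0,2,3} = 1
g(12) = mex{0,1,3} = 2
g(13) = mex{0,1,2} = 3
The P-positions (g = 0) in 0..13 are 0, 2, 8, 10.

0, 2, 8, 10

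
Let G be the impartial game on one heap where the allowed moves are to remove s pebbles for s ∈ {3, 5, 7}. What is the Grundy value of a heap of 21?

0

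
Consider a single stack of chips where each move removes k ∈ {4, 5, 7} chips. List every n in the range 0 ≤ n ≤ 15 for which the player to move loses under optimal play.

0, 1, 2, 3, 11, 12, 13, 14

Grundy values for subtraction set {4, 5, 7}:
k:     0  1  2  3  4  5  6  7  8  9 10 11 12 13 14 15
g(k):  0  0  0  0  1  1  1  1  2  2  2  0  0  0  0  1
The P-positions (g = 0) in 0..15 are 0, 1, 2, 3, 11, 12, 13, 14.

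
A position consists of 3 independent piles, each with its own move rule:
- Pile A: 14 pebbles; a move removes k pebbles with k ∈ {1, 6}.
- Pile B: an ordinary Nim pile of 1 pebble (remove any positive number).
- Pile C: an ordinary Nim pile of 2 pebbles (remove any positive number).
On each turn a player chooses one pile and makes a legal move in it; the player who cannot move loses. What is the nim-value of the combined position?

For pile A, compute g(0), g(1), … with moves {1, 6}:
g(0) = mex{} = 0
g(1) = mex{0} = 1
g(2) = mex{1} = 0
g(3) = mex{0} = 1
g(4) = mex{1} = 0
g(5) = mex{0} = 1
g(6) = mex{0,1} = 2
g(7) = mex{1,2} = 0
g(8) = mex{0} = 1
g(9) = mex{1} = 0
g(10) = mex{0} = 1
g(11) = mex{1} = 0
g(12) = mex{0,2} = 1
g(13) = mex{0,1} = 2
g(14) = mex{1,2} = 0
So g(14) = 0.
Pile B is a plain Nim pile of size 1, so its Grundy value is 1.
Pile C is a plain Nim pile of size 2, so its Grundy value is 2.
The value of a disjunctive sum is the nim-sum of the parts.
Combined value = 0 ⊕ 1 ⊕ 2 = 3.

3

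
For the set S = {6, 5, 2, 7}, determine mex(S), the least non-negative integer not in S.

0 is not in the set, so the mex is 0.

0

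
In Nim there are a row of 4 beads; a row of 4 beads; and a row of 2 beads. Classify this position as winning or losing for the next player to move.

Compute the nim-sum pairwise:
4 ^ 4 = 0
0 ^ 2 = 2
The nim-sum is 2 ≠ 0, so this is an N-position: the player to move can win.

Winning position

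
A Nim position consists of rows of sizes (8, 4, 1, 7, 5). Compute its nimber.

15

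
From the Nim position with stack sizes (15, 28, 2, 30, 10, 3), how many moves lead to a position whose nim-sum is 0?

3

Bitwise XOR of the heap sizes:
  01111  (15)
  11100  (28)
  00010  (2)
  11110  (30)
  01010  (10)
  00011  (3)
  -----
  00110  (6)
The overall nim-sum is X = 6. A stack of size p has a winning move iff p XOR X < p (reduce it to p XOR X).
  15: 15 XOR 6 = 9 < 15 — winning move (to 9).
  28: 28 XOR 6 = 26 < 28 — winning move (to 26).
  2: 2 XOR 6 = 4 ≥ 2 — no move.
  30: 30 XOR 6 = 24 < 30 — winning move (to 24).
  10: 10 XOR 6 = 12 ≥ 10 — no move.
  3: 3 XOR 6 = 5 ≥ 3 — no move.
That gives 3 winning moves.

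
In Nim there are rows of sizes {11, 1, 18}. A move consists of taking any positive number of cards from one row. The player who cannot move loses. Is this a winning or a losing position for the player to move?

Winning position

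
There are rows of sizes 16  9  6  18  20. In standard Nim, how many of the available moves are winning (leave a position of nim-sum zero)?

3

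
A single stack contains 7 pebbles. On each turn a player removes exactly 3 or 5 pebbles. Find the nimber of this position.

Grundy values for subtraction set {3, 5}:
g(0) = mex{} = 0
g(1) = mex{} = 0
g(2) = mex{} = 0
g(3) = mex{0} = 1
g(4) = mex{0} = 1
g(5) = mex{0} = 1
g(6) = mex{0,1} = 2
g(7) = mex{0,1} = 2
So g(7) = 2.

2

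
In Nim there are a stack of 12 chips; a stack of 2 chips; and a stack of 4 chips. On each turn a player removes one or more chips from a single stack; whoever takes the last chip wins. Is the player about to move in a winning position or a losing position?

Winning position

In binary:
  1100  (12)
  0010  (2)
  0100  (4)
  ----
  1010  (10)
The nim-sum is 10 ≠ 0, so this is an N-position: the player to move can win.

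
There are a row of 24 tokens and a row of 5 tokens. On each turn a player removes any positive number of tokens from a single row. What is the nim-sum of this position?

Bitwise XOR of the heap sizes:
  11000  (24)
  00101  (5)
  -----
  11101  (29)

29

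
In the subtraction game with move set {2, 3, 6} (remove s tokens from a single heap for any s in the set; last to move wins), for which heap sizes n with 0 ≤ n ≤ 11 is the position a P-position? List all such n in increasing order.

0, 1, 5, 9, 10

Grundy values for subtraction set {2, 3, 6}:
g(0) = mex{} = 0
g(1) = mex{} = 0
g(2) = mex{0} = 1
g(3) = mex{0} = 1
g(4) = mex{0,1} = 2
g(5) = mex{1} = 0
g(6) = mex{0,1,2} = 3
g(7) = mex{0,2} = 1
g(8) = mex{0,1,3} = 2
g(9) = mex{1,3} = 0
g(10) = mex{1,2} = 0
g(11) = mex{0,2} = 1
The P-positions (g = 0) in 0..11 are 0, 1, 5, 9, 10.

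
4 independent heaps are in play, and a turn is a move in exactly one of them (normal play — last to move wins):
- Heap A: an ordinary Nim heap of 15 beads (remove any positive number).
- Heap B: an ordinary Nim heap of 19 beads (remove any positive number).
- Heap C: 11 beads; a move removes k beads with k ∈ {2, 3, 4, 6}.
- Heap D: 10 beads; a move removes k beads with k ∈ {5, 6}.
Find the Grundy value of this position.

Heap A is a plain Nim heap of size 15, so its Grundy value is 15.
Heap B is a plain Nim heap of size 19, so its Grundy value is 19.
Grundy values for heap C (subtraction set {2, 3, 4, 6}):
g(0) = mex{} = 0
g(1) = mex{} = 0
g(2) = mex{0} = 1
g(3) = mex{0} = 1
g(4) = mex{0,1} = 2
g(5) = mex{0,1} = 2
g(6) = mex{0,1,2} = 3
g(7) = mex{0,1,2} = 3
g(8) = mex{1,2,3} = 0
g(9) = mex{1,2,3} = 0
g(10) = mex{0,2,3} = 1
g(11) = mex{0,2,3} = 1
So g(11) = 1.
For heap D, compute g(0), g(1), … with moves {5, 6}:
k:     0  1  2  3  4  5  6  7  8  9 10
g(k):  0  0  0  0  0  1  1  1  1  1  2
So g(10) = 2.
By the Sprague-Grundy theorem, the Grundy value of a sum of independent games is the XOR of the component values.
Combined value = 15 ⊕ 19 ⊕ 1 ⊕ 2 = 31.

31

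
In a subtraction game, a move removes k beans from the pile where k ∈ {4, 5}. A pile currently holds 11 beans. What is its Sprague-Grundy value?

Build the Grundy sequence with g(k) = mex{g(k−s) : s ∈ {4, 5}, s ≤ k}:
k:     0  1  2  3  4  5  6  7  8  9 10 11
g(k):  0  0  0  0  1  1  1  1  2  0  0  0
So g(11) = 0.

0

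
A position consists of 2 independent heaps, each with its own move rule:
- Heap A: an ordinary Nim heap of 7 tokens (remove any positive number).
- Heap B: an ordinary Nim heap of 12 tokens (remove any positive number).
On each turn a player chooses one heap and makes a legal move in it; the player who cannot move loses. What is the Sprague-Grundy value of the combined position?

11

Heap A is a plain Nim heap of size 7, so its Grundy value is 7.
Heap B is a plain Nim heap of size 12, so its Grundy value is 12.
The value of a disjunctive sum is the nim-sum of the parts.
Combined value = 7 XOR 12 = 11.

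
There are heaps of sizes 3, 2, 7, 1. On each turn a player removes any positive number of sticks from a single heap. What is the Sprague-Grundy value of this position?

7

Nim-sum: 3 ^ 2 ^ 7 ^ 1 = 7.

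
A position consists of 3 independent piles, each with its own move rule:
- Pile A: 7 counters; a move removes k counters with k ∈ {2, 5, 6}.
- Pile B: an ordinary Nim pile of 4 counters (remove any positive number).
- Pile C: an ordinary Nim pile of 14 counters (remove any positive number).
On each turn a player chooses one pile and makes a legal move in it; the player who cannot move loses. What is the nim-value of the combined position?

9

Grundy values for pile A (subtraction set {2, 5, 6}):
g(0) = mex{} = 0
g(1) = mex{} = 0
g(2) = mex{0} = 1
g(3) = mex{0} = 1
g(4) = mex{1} = 0
g(5) = mex{0,1} = 2
g(6) = mex{0} = 1
g(7) = mex{0,1,2} = 3
So g(7) = 3.
Pile B is a plain Nim pile of size 4, so its Grundy value is 4.
Pile C is a plain Nim pile of size 14, so its Grundy value is 14.
By the Sprague-Grundy theorem, the Grundy value of a sum of independent games is the XOR of the component values.
Combined value = 3 XOR 4 XOR 14 = 9.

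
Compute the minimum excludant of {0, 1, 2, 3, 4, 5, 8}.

6

The values 0, 1, 2, 3, 4, 5 are all present; 6 is the first non-negative integer missing from the set.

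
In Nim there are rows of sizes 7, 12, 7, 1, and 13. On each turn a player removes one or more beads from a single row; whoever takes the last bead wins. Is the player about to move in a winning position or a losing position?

Losing position

Nim-sum: 7 XOR 12 XOR 7 XOR 1 XOR 13 = 0.
The nim-sum is 0, so this is a P-position: the player to move is in a losing position under optimal play.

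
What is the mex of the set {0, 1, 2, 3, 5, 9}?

The values 0, 1, 2, 3 are all present; 4 is the first non-negative integer missing from the set.

4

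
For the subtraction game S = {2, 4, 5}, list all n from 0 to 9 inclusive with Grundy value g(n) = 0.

0, 1, 7, 8

Compute g(0), g(1), … for moves {2, 4, 5}:
k:     0  1  2  3  4  5  6  7  8  9
g(k):  0  0  1  1  2  2  3  0  0  1
The P-positions (g = 0) in 0..9 are 0, 1, 7, 8.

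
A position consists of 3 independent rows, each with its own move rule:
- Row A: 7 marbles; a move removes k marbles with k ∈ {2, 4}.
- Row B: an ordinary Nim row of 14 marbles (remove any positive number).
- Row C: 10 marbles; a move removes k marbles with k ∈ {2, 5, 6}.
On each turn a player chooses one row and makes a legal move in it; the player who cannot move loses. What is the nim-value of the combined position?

15

Build the Grundy sequence for row A with g(k) = mex{g(k−s) : s ∈ {2, 4}, s ≤ k}:
k:     0  1  2  3  4  5  6  7
g(k):  0  0  1  1  2  2  0  0
So g(7) = 0.
Row B is a plain Nim row of size 14, so its Grundy value is 14.
Grundy values for row C (subtraction set {2, 5, 6}):
g(0) = mex{} = 0
g(1) = mex{} = 0
g(2) = mex{0} = 1
g(3) = mex{0} = 1
g(4) = mex{1} = 0
g(5) = mex{0,1} = 2
g(6) = mex{0} = 1
g(7) = mex{0,1,2} = 3
g(8) = mex{1} = 0
g(9) = mex{0,1,3} = 2
g(10) = mex{0,2} = 1
So g(10) = 1.
By the Sprague-Grundy theorem, the Grundy value of a sum of independent games is the XOR of the component values.
Combined value = 0 XOR 14 XOR 1 = 15.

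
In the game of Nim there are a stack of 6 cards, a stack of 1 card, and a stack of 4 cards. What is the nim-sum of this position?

3

Nim-sum: 6 ^ 1 ^ 4 = 3.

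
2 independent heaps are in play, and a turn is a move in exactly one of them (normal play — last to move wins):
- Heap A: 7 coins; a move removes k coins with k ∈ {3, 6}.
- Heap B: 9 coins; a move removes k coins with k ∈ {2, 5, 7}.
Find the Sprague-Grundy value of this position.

Grundy values for heap A (subtraction set {3, 6}):
k:     0  1  2  3  4  5  6  7
g(k):  0  0  0  1  1  1  2  2
So g(7) = 2.
Build the Grundy sequence for heap B with g(k) = mex{g(k−s) : s ∈ {2, 5, 7}, s ≤ k}:
g(0) = mex{} = 0
g(1) = mex{} = 0
g(2) = mex{0} = 1
g(3) = mex{0} = 1
g(4) = mex{1} = 0
g(5) = mex{0,1} = 2
g(6) = mex{0} = 1
g(7) = mex{0,1,2} = 3
g(8) = mex{0,1} = 2
g(9) = mex{0,1,3} = 2
So g(9) = 2.
By the Sprague-Grundy theorem, the Grundy value of a sum of independent games is the XOR of the component values.
Combined value = 2 XOR 2 = 0.

0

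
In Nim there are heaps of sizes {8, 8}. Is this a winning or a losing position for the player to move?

Nim-sum: 8 ⊕ 8 = 0.
The nim-sum is 0, so this is a P-position: the player to move is in a losing position under optimal play.

Losing position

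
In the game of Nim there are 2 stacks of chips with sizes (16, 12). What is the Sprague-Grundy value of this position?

Write each in binary and XOR column by column:
  10000  (16)
  01100  (12)
  -----
  11100  (28)

28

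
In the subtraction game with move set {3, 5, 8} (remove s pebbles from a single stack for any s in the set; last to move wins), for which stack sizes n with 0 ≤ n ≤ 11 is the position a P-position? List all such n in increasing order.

0, 1, 2, 11

Build the Grundy sequence with g(k) = mex{g(k−s) : s ∈ {3, 5, 8}, s ≤ k}:
g(0) = mex{} = 0
g(1) = mex{} = 0
g(2) = mex{} = 0
g(3) = mex{0} = 1
g(4) = mex{0} = 1
g(5) = mex{0} = 1
g(6) = mex{0,1} = 2
g(7) = mex{0,1} = 2
g(8) = mex{0,1} = 2
g(9) = mex{0,1,2} = 3
g(10) = mex{0,1,2} = 3
g(11) = mex{1,2} = 0
The P-positions (g = 0) in 0..11 are 0, 1, 2, 11.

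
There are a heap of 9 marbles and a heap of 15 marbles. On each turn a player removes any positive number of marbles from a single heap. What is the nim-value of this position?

6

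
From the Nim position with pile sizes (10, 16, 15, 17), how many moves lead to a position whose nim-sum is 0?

Nim-sum: 10 ⊕ 16 ⊕ 15 ⊕ 17 = 4.
The overall nim-sum is X = 4. A pile of size p has a winning move iff p XOR X < p (reduce it to p XOR X).
  10: 10 XOR 4 = 14 ≥ 10 — no move.
  16: 16 XOR 4 = 20 ≥ 16 — no move.
  15: 15 XOR 4 = 11 < 15 — winning move (to 11).
  17: 17 XOR 4 = 21 ≥ 17 — no move.
That gives 1 winning move.

1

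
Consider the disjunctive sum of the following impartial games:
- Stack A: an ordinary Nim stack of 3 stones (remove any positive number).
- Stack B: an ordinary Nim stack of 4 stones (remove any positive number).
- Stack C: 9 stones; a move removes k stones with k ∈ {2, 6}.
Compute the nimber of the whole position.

7

Stack A is a plain Nim stack of size 3, so its Grundy value is 3.
Stack B is a plain Nim stack of size 4, so its Grundy value is 4.
Grundy values for stack C (subtraction set {2, 6}):
g(0) = mex{} = 0
g(1) = mex{} = 0
g(2) = mex{0} = 1
g(3) = mex{0} = 1
g(4) = mex{1} = 0
g(5) = mex{1} = 0
g(6) = mex{0} = 1
g(7) = mex{0} = 1
g(8) = mex{1} = 0
g(9) = mex{1} = 0
So g(9) = 0.
The value of a disjunctive sum is the nim-sum of the parts.
Combined value = 3 XOR 4 XOR 0 = 7.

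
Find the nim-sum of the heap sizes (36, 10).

46

In binary:
  100100  (36)
  001010  (10)
  ------
  101110  (46)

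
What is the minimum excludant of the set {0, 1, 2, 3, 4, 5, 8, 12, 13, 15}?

6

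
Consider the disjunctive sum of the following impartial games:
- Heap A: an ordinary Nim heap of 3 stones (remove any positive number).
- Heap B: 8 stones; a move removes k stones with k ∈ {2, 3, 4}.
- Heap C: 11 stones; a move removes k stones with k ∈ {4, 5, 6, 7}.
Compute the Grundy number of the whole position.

2

Heap A is a plain Nim heap of size 3, so its Grundy value is 3.
Grundy values for heap B (subtraction set {2, 3, 4}):
k:     0  1  2  3  4  5  6  7  8
g(k):  0  0  1  1  2  2  0  0  1
So g(8) = 1.
For heap C, compute g(0), g(1), … with moves {4, 5, 6, 7}:
k:     0  1  2  3  4  5  6  7  8  9 10 11
g(k):  0  0  0  0  1  1  1  1  2  2  2  0
So g(11) = 0.
By the Sprague-Grundy theorem, the Grundy value of a sum of independent games is the XOR of the component values.
Combined value = 3 ⊕ 1 ⊕ 0 = 2.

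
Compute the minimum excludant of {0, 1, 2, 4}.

3

The values 0, 1, 2 are all present; 3 is the first non-negative integer missing from the set.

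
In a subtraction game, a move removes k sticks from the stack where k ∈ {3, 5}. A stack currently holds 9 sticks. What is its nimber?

Compute g(0), g(1), … for moves {3, 5}:
g(0) = mex{} = 0
g(1) = mex{} = 0
g(2) = mex{} = 0
g(3) = mex{0} = 1
g(4) = mex{0} = 1
g(5) = mex{0} = 1
g(6) = mex{0,1} = 2
g(7) = mex{0,1} = 2
g(8) = mex{1} = 0
g(9) = mex{1,2} = 0
So g(9) = 0.

0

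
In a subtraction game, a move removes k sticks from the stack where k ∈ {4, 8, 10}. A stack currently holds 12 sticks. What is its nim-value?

Compute g(0), g(1), … for moves {4, 8, 10}:
k:     0  1  2  3  4  5  6  7  8  9 10 11 12
g(k):  0  0  0  0  1  1  1  1  2  2  2  2  3
So g(12) = 3.

3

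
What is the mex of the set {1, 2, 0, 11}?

The values 0, 1, 2 are all present; 3 is the first non-negative integer missing from the set.

3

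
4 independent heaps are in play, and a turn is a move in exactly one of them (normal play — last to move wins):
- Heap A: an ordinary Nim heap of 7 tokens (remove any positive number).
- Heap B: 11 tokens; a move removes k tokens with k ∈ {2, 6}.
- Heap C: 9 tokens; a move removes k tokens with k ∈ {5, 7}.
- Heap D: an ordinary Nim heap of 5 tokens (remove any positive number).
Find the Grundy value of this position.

Heap A is a plain Nim heap of size 7, so its Grundy value is 7.
Build the Grundy sequence for heap B with g(k) = mex{g(k−s) : s ∈ {2, 6}, s ≤ k}:
g(0) = mex{} = 0
g(1) = mex{} = 0
g(2) = mex{0} = 1
g(3) = mex{0} = 1
g(4) = mex{1} = 0
g(5) = mex{1} = 0
g(6) = mex{0} = 1
g(7) = mex{0} = 1
g(8) = mex{1} = 0
g(9) = mex{1} = 0
g(10) = mex{0} = 1
g(11) = mex{0} = 1
So g(11) = 1.
Grundy values for heap C (subtraction set {5, 7}):
k:     0  1  2  3  4  5  6  7  8  9
g(k):  0  0  0  0  0  1  1  1  1  1
So g(9) = 1.
Heap D is a plain Nim heap of size 5, so its Grundy value is 5.
The value of a disjunctive sum is the nim-sum of the parts.
Combined value = 7 ⊕ 1 ⊕ 1 ⊕ 5 = 2.

2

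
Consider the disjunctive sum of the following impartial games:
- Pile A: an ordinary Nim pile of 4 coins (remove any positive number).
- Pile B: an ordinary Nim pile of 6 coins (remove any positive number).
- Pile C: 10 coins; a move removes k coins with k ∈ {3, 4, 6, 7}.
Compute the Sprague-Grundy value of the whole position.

2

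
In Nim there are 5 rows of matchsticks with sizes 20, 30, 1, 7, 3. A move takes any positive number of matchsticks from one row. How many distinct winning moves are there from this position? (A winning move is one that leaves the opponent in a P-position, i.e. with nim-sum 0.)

1

Compute the nim-sum pairwise:
20 ^ 30 = 10
10 ^ 1 = 11
11 ^ 7 = 12
12 ^ 3 = 15
The overall nim-sum is X = 15. A row of size p has a winning move iff p XOR X < p (reduce it to p XOR X).
  20: 20 XOR 15 = 27 ≥ 20 — no move.
  30: 30 XOR 15 = 17 < 30 — winning move (to 17).
  1: 1 XOR 15 = 14 ≥ 1 — no move.
  7: 7 XOR 15 = 8 ≥ 7 — no move.
  3: 3 XOR 15 = 12 ≥ 3 — no move.
That gives 1 winning move.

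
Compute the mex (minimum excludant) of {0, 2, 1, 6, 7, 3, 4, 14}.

5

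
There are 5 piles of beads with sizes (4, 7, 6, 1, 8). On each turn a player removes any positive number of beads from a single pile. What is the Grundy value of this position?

12

Nim-sum: 4 ^ 7 ^ 6 ^ 1 ^ 8 = 12.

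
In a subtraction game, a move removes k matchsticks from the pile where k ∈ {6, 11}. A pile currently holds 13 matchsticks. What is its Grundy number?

2

Build the Grundy sequence with g(k) = mex{g(k−s) : s ∈ {6, 11}, s ≤ k}:
k:     0  1  2  3  4  5  6  7  8  9 10 11 12 13
g(k):  0  0  0  0  0  0  1  1  1  1  1  1  2  2
So g(13) = 2.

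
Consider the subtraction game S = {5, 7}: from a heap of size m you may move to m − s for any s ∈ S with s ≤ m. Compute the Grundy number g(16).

0

Build the Grundy sequence with g(k) = mex{g(k−s) : s ∈ {5, 7}, s ≤ k}:
k:     0  1  2  3  4  5  6  7  8  9 10 11 12 13 14 15 16
g(k):  0  0  0  0  0  1  1  1  1  1  2  2  0  0  0  0  0
So g(16) = 0.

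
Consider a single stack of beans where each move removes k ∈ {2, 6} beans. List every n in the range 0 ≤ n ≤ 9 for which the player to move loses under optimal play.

0, 1, 4, 5, 8, 9

Compute g(0), g(1), … for moves {2, 6}:
g(0) = mex{} = 0
g(1) = mex{} = 0
g(2) = mex{0} = 1
g(3) = mex{0} = 1
g(4) = mex{1} = 0
g(5) = mex{1} = 0
g(6) = mex{0} = 1
g(7) = mex{0} = 1
g(8) = mex{1} = 0
g(9) = mex{1} = 0
The P-positions (g = 0) in 0..9 are 0, 1, 4, 5, 8, 9.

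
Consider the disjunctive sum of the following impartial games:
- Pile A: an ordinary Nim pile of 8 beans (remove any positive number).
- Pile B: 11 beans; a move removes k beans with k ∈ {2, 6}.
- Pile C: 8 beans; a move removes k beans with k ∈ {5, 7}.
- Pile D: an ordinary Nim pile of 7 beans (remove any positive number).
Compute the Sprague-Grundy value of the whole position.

15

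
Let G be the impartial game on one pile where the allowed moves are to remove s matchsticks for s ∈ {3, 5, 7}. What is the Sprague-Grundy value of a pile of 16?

Compute g(0), g(1), … for moves {3, 5, 7}:
k:     0  1  2  3  4  5  6  7  8  9 10 11 12 13 14 15 16
g(k):  0  0  0  1  1  1  2  2  2  3  0  0  0  1  1  1  2
So g(16) = 2.

2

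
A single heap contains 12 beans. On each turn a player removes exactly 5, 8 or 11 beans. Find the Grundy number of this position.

2

Compute g(0), g(1), … for moves {5, 8, 11}:
k:     0  1  2  3  4  5  6  7  8  9 10 11 12
g(k):  0  0  0  0  0  1  1  1  1  1  2  2  2
So g(12) = 2.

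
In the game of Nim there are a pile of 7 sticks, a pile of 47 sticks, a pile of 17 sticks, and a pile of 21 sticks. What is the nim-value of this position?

44

Nim-sum: 7 XOR 47 XOR 17 XOR 21 = 44.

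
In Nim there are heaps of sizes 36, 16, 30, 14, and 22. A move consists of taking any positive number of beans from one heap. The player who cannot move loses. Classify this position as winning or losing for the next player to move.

Write each in binary and XOR column by column:
  100100  (36)
  010000  (16)
  011110  (30)
  001110  (14)
  010110  (22)
  ------
  110010  (50)
The nim-sum is 50 ≠ 0, so this is an N-position: the player to move can win.

Winning position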